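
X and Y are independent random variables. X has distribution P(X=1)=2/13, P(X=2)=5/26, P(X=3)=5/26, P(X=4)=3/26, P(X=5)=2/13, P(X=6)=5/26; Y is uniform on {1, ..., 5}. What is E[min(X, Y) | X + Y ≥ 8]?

157/43

P(X + Y ≥ 8) = 43/130.
Summing min(X,Y)·P(x,y) over outcomes with X + Y ≥ 8 gives 157/130.
E[min(X, Y) | X + Y ≥ 8] = (157/130) / (43/130) = 157/43.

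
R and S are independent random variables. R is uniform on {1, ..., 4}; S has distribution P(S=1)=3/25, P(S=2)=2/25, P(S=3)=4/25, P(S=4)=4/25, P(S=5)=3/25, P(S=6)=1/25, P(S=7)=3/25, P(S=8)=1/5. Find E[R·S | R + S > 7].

P(R + S > 7) = 9/20.
Summing RS·P(x,y) over outcomes with R + S > 7 gives 833/100.
E[R·S | R + S > 7] = (833/100) / (9/20) = 833/45.

833/45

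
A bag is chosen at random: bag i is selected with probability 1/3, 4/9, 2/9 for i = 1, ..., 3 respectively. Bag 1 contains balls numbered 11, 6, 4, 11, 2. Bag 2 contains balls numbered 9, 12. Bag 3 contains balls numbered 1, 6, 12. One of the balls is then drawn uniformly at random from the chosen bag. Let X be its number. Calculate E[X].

E[X | bag 1] = (11+6+4+11+2)/5 = 34/5.
E[X | bag 2] = (9+12)/2 = 21/2.
E[X | bag 3] = (1+6+12)/3 = 19/3.
E[X] = (1/3)·(34/5) + (4/9)·(21/2) + (2/9)·(19/3) = 1126/135.

1126/135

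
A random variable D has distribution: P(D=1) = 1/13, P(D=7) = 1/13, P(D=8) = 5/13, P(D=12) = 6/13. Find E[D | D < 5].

P(D < 5) = 1/13.
Σ over the event: 1·1/13 = 1/13.
E[D | D < 5] = (1/13) / (1/13) = 1.

1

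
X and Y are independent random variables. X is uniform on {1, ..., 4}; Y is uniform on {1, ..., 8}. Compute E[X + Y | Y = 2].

9/2

Outcomes with Y = 2: (1,2), (2,2), (3,2), (4,2), each with probability 1/32.
E[X + Y | Y = 2] = (3 + 4 + 5 + 6) / 4 = 9/2.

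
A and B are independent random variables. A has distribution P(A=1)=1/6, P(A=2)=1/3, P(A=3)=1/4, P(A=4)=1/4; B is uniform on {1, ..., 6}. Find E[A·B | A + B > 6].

P(A + B > 6) = 31/72.
Summing AB·P(x,y) over outcomes with A + B > 6 gives 451/72.
E[A·B | A + B > 6] = (451/72) / (31/72) = 451/31.

451/31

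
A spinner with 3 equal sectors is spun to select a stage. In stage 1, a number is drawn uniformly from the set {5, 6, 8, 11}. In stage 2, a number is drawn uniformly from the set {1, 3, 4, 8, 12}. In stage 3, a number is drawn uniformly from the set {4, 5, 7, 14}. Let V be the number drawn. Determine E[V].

103/15

E[V | stage 1] = (5+6+8+11)/4 = 15/2.
E[V | stage 2] = (1+3+4+8+12)/5 = 28/5.
E[V | stage 3] = (4+5+7+14)/4 = 15/2.
By the law of total expectation,
E[V] = (1/3)·(15/2) + (1/3)·(28/5) + (1/3)·(15/2) = 103/15.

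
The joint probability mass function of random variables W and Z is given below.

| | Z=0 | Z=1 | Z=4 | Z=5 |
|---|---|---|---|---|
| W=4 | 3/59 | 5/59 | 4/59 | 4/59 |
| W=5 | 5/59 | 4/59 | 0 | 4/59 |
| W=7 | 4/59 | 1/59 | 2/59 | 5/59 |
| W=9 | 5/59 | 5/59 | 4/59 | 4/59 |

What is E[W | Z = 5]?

P(Z = 5) = 17/59.
Σ W·P over the event = 4·(4/59) + 5·(4/59) + 7·(5/59) + 9·(4/59) = 107/59.
E[W | Z = 5] = (107/59) / (17/59) = 107/17.

107/17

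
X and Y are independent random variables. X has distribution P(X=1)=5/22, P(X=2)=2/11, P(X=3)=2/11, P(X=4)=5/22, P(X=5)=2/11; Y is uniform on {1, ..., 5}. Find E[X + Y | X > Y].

6

P(X > Y) = 43/110.
Summing (X+Y)·P(x,y) over outcomes with X > Y gives 129/55.
E[X + Y | X > Y] = (129/55) / (43/110) = 6.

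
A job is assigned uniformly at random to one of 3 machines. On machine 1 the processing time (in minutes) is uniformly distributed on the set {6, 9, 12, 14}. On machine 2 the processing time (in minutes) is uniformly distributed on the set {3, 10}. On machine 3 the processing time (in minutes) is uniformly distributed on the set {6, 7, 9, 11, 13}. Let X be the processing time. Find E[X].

E[X | machine 1] = (6+9+12+14)/4 = 41/4.
E[X | machine 2] = (3+10)/2 = 13/2.
E[X | machine 3] = (6+7+9+11+13)/5 = 46/5.
By the law of total expectation,
E[X] = (1/3)·(41/4) + (1/3)·(13/2) + (1/3)·(46/5) = 173/20.

173/20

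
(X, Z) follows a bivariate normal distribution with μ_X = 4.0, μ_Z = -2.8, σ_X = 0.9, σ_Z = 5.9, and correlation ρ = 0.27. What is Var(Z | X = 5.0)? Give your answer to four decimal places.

Var(Z | X=x) = (1 − ρ²)·σ_Z².
Var(Z | X=5.0) = (5.9)²·(1 − (0.27)²) = 34.81·0.9271 = 32.2724.

32.2724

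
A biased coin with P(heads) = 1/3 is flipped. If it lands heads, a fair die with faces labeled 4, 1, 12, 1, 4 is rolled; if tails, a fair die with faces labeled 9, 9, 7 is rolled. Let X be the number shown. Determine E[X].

316/45

E[X | heads] = (4+1+12+1+4)/5 = 22/5.
E[X | tails] = (9+9+7)/3 = 25/3.
E[X] = (1/3)·(22/5) + (2/3)·(25/3) = 316/45.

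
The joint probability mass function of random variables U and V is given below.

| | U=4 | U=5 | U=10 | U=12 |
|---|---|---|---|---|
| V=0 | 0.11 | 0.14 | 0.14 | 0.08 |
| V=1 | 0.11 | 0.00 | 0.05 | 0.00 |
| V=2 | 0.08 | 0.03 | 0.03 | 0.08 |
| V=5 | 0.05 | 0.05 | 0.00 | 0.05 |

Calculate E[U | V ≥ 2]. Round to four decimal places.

7.5135

P(V ≥ 2) = 0.37.
Σ U·P over the event = 4·(0.08) + 4·(0.05) + 5·(0.03) + 5·(0.05) + 10·(0.03) + 12·(0.08) + 12·(0.05) = 2.78.
E[U | V ≥ 2] = (2.78) / (0.37) = 7.5135.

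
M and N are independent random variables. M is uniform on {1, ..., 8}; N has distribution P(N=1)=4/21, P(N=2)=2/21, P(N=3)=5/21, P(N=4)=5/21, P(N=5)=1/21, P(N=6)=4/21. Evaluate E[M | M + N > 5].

684/131

P(M + N > 5) = 131/168.
Summing M·P(x,y) over outcomes with M + N > 5 gives 57/14.
E[M | M + N > 5] = (57/14) / (131/168) = 684/131.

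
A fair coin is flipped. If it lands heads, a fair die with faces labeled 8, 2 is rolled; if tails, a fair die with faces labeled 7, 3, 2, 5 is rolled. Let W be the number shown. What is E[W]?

37/8

E[W | heads] = (8+2)/2 = 5.
E[W | tails] = (7+3+2+5)/4 = 17/4.
By the law of total expectation,
E[W] = (1/2)·(5) + (1/2)·(17/4) = 37/8.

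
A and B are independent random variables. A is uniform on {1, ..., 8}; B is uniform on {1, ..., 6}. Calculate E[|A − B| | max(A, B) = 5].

P(max(A, B) = 5) = 3/16.
Summing |A−B|·P(x,y) over outcomes with max(A, B) = 5 gives 5/12.
E[|A − B| | max(A, B) = 5] = (5/12) / (3/16) = 20/9.

20/9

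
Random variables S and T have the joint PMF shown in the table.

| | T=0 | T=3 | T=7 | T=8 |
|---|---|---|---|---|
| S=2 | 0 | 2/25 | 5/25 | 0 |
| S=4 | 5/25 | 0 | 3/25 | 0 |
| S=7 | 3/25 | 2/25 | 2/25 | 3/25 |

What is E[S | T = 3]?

P(T = 3) = 4/25.
Σ S·P over the event = 2·(2/25) + 7·(2/25) = 18/25.
E[S | T = 3] = (18/25) / (4/25) = 9/2.

9/2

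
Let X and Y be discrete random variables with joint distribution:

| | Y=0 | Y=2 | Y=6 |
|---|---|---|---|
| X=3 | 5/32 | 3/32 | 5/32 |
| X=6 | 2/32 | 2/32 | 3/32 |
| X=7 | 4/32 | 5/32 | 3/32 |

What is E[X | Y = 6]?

54/11

P(Y = 6) = 11/32.
Σ X·P over the event = 3·(5/32) + 6·(3/32) + 7·(3/32) = 27/16.
E[X | Y = 6] = (27/16) / (11/32) = 54/11.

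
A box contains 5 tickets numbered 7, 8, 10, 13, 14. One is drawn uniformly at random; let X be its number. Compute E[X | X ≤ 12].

P(X ≤ 12) = 3/5.
Σ over the event: 7·1/5 + 8·1/5 + 10·1/5 = 5.
E[X | X ≤ 12] = (5) / (3/5) = 25/3.

25/3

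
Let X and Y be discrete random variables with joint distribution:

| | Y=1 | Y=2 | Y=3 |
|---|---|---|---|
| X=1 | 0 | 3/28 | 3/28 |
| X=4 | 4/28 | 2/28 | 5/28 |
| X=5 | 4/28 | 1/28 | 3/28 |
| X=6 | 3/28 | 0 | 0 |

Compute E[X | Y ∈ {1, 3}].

46/11

P(Y ∈ {1, 3}) = 11/14.
Summing X·P(X=x,Y=y) over the conditioning event gives 23/7.
E[X | Y ∈ {1, 3}] = (23/7) / (11/14) = 46/11.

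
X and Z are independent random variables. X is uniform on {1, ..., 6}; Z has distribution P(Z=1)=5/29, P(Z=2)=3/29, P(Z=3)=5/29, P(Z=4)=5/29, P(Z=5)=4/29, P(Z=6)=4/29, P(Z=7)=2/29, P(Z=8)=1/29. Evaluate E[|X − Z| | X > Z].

7/3

P(X > Z) = 11/29.
Summing |X−Z|·P(x,y) over outcomes with X > Z gives 77/87.
E[|X − Z| | X > Z] = (77/87) / (11/29) = 7/3.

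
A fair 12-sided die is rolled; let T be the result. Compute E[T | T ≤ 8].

9/2

Given T ≤ 8, T is equally likely to be any of {1, 2, 3, 4, 5, 6, 7, 8}.
E[T | T ≤ 8] = (1 + 2 + 3 + 4 + 5 + 6 + 7 + 8) / 8 = 9/2.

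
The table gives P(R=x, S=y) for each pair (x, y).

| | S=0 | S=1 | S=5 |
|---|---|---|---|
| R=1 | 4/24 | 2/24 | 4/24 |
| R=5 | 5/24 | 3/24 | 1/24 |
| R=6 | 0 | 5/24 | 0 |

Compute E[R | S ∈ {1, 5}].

P(S ∈ {1, 5}) = 5/8.
Summing R·P(R=x,S=y) over the conditioning event gives 7/3.
E[R | S ∈ {1, 5}] = (7/3) / (5/8) = 56/15.

56/15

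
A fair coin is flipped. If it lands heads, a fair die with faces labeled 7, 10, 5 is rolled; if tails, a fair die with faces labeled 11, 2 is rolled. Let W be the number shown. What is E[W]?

E[W | heads] = (7+10+5)/3 = 22/3.
E[W | tails] = (11+2)/2 = 13/2.
E[W] = (1/2)·(22/3) + (1/2)·(13/2) = 83/12.

83/12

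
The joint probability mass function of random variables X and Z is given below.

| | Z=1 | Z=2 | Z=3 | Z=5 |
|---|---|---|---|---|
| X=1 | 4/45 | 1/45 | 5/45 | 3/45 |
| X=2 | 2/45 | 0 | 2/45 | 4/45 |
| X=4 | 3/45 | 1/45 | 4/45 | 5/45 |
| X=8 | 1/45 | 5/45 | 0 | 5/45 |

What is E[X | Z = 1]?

P(Z = 1) = 2/9.
Σ X·P over the event = 1·(4/45) + 2·(2/45) + 4·(3/45) + 8·(1/45) = 28/45.
E[X | Z = 1] = (28/45) / (2/9) = 14/5.

14/5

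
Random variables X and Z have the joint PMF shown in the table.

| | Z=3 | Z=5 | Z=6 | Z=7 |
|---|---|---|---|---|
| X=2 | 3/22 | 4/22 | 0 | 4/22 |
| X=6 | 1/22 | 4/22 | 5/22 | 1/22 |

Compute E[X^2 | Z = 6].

P(Z = 6) = 5/22.
Summing X^2·P(X=x,Z=y) over the conditioning event gives 90/11.
E[X^2 | Z = 6] = (90/11) / (5/22) = 36.

36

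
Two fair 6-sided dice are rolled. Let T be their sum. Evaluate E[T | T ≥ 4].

P(T ≥ 4) = 11/12.
E[T | T ≥ 4] = (61/9) / (11/12) = 244/33.

244/33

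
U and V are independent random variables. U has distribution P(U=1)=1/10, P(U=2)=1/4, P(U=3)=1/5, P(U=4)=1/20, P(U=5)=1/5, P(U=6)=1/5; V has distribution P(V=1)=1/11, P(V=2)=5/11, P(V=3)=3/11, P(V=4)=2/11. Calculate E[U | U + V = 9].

P(U + V = 9) = 1/11.
Summing U·P(x,y) over outcomes with U + V = 9 gives 28/55.
E[U | U + V = 9] = (28/55) / (1/11) = 28/5.

28/5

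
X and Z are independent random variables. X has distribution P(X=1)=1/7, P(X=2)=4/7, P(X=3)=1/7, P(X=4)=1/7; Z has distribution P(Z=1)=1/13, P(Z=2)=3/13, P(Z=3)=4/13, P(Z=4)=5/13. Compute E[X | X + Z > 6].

P(X + Z > 6) = 2/13.
Summing X·P(x,y) over outcomes with X + Z > 6 gives 51/91.
E[X | X + Z > 6] = (51/91) / (2/13) = 51/14.

51/14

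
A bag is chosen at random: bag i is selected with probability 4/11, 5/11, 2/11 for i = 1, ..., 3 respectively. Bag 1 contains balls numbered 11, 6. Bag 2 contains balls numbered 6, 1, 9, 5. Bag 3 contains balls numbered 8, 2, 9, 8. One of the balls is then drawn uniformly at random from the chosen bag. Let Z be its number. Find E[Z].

E[Z | bag 1] = (11+6)/2 = 17/2.
E[Z | bag 2] = (6+1+9+5)/4 = 21/4.
E[Z | bag 3] = (8+2+9+8)/4 = 27/4.
E[Z] = (4/11)·(17/2) + (5/11)·(21/4) + (2/11)·(27/4) = 295/44.

295/44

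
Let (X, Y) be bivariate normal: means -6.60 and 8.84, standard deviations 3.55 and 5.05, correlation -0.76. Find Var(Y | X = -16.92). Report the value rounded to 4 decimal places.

10.7723

For a bivariate normal, Var(Y | X=x) = σ_Y²(1 − ρ²).
Var(Y | X=-16.92) = (5.05)²·(1 − (-0.76)²) = 25.5025·0.4224 = 10.7723.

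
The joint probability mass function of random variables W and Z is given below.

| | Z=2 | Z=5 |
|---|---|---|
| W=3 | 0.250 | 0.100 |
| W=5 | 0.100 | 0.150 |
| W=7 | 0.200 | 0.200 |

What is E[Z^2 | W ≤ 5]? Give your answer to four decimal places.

12.7500

P(W ≤ 5) = 0.600.
Summing Z^2·P(W=x,Z=y) over the conditioning event gives 7.650.
E[Z^2 | W ≤ 5] = (7.650) / (0.600) = 12.7500.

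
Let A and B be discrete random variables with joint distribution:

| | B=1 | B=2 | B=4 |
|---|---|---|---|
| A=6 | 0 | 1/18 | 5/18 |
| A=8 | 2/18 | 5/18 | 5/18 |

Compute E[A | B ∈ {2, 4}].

P(B ∈ {2, 4}) = 8/9.
Summing A·P(A=x,B=y) over the conditioning event gives 58/9.
E[A | B ∈ {2, 4}] = (58/9) / (8/9) = 29/4.

29/4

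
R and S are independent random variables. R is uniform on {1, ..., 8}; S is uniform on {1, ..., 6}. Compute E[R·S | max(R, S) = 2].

8/3

P(max(R, S) = 2) = 1/16.
Summing RS·P(x,y) over outcomes with max(R, S) = 2 gives 1/6.
E[R·S | max(R, S) = 2] = (1/6) / (1/16) = 8/3.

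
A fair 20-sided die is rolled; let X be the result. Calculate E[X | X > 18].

39/2

Given X > 18, X is equally likely to be any of {19, 20}.
E[X | X > 18] = (19 + 20) / 2 = 39/2.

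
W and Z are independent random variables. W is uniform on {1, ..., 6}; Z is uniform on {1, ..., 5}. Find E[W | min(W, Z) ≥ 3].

P(min(W, Z) ≥ 3) = 2/5.
Summing W·P(x,y) over outcomes with min(W, Z) ≥ 3 gives 9/5.
E[W | min(W, Z) ≥ 3] = (9/5) / (2/5) = 9/2.

9/2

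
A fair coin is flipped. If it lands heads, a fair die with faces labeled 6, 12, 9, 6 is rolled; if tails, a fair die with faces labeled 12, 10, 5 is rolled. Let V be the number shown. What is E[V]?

69/8

E[V | heads] = (6+12+9+6)/4 = 33/4.
E[V | tails] = (12+10+5)/3 = 9.
E[V] = (1/2)·(33/4) + (1/2)·(9) = 69/8.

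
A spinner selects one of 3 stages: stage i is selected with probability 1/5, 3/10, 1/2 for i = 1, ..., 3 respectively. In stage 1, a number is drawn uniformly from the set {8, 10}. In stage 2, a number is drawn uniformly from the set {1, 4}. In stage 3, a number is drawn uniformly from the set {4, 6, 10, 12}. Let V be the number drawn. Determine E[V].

E[V | stage 1] = (8+10)/2 = 9.
E[V | stage 2] = (1+4)/2 = 5/2.
E[V | stage 3] = (4+6+10+12)/4 = 8.
E[V] = (1/5)·(9) + (3/10)·(5/2) + (1/2)·(8) = 131/20.

131/20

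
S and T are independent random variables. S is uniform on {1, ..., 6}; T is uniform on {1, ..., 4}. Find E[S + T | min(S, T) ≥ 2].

7

P(min(S, T) ≥ 2) = 5/8.
Summing (S+T)·P(x,y) over outcomes with min(S, T) ≥ 2 gives 35/8.
E[S + T | min(S, T) ≥ 2] = (35/8) / (5/8) = 7.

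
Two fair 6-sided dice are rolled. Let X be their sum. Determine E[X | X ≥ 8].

28/3

P(X ≥ 8) = 5/12.
Σ over the event: 8·5/36 + 9·1/9 + 10·1/12 + 11·1/18 + 12·1/36 = 35/9.
E[X | X ≥ 8] = (35/9) / (5/12) = 28/3.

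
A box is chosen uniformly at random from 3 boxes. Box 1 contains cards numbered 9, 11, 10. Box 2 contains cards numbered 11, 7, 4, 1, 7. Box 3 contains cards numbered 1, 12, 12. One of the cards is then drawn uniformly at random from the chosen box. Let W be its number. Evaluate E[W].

73/9

E[W | box 1] = (9+11+10)/3 = 10.
E[W | box 2] = (11+7+4+1+7)/5 = 6.
E[W | box 3] = (1+12+12)/3 = 25/3.
E[W] = (1/3)·(10) + (1/3)·(6) + (1/3)·(25/3) = 73/9.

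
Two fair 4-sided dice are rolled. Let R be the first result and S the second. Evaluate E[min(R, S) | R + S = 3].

Outcomes with R + S = 3: (1,2), (2,1), each with probability 1/16.
E[min(R, S) | R + S = 3] = (1 + 1) / 2 = 1.

1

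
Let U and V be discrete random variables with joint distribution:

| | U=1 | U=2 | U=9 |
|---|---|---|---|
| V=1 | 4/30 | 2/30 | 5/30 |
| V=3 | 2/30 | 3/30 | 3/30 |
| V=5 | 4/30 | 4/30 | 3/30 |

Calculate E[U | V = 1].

53/11

P(V = 1) = 11/30.
Summing U·P(U=x,V=y) over the conditioning event gives 53/30.
E[U | V = 1] = (53/30) / (11/30) = 53/11.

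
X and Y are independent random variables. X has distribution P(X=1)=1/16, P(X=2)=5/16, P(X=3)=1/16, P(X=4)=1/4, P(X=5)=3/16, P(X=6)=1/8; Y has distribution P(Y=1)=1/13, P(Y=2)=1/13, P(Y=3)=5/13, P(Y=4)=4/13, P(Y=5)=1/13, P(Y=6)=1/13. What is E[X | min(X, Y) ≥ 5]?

27/5

P(min(X, Y) ≥ 5) = 5/104.
Summing X·P(x,y) over outcomes with min(X, Y) ≥ 5 gives 27/104.
E[X | min(X, Y) ≥ 5] = (27/104) / (5/104) = 27/5.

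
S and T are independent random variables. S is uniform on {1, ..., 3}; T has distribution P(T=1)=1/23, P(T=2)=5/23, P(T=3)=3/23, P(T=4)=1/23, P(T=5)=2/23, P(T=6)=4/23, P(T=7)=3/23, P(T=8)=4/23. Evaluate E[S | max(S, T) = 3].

12/5

P(max(S, T) = 3) = 5/23.
Summing S·P(x,y) over outcomes with max(S, T) = 3 gives 12/23.
E[S | max(S, T) = 3] = (12/23) / (5/23) = 12/5.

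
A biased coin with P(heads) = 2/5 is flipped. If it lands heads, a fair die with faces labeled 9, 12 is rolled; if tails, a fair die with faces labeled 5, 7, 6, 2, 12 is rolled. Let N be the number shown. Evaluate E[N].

E[N | heads] = (9+12)/2 = 21/2.
E[N | tails] = (5+7+6+2+12)/5 = 32/5.
E[N] = (2/5)·(21/2) + (3/5)·(32/5) = 201/25.

201/25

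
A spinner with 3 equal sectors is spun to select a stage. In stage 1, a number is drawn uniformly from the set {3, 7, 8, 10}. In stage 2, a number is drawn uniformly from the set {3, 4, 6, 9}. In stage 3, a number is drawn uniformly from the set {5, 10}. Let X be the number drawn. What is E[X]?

20/3

E[X | stage 1] = (3+7+8+10)/4 = 7.
E[X | stage 2] = (3+4+6+9)/4 = 11/2.
E[X | stage 3] = (5+10)/2 = 15/2.
By the law of total expectation,
E[X] = (1/3)·(7) + (1/3)·(11/2) + (1/3)·(15/2) = 20/3.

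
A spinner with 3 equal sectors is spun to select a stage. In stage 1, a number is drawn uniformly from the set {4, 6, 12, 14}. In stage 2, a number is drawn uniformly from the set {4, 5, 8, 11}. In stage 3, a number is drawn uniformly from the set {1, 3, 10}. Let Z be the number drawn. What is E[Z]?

E[Z | stage 1] = (4+6+12+14)/4 = 9.
E[Z | stage 2] = (4+5+8+11)/4 = 7.
E[Z | stage 3] = (1+3+10)/3 = 14/3.
E[Z] = (1/3)·(9) + (1/3)·(7) + (1/3)·(14/3) = 62/9.

62/9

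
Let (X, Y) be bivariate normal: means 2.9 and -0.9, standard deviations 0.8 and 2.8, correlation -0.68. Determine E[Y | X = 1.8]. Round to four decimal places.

For a bivariate normal, E[Y | X=x] = μ_Y + ρ·(σ_Y/σ_X)·(x − μ_X).
E[Y | X=1.8] = -0.9 + (-0.68)·(2.8/0.8)·(1.8 − (2.9)) = -0.9 + (-2.38)·(-1.1) = 1.7180.

1.7180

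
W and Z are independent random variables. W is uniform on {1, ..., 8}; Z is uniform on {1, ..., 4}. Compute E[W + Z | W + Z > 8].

10

Outcomes with W + Z > 8: (5,4), (6,3), (6,4), (7,2), (7,3), (7,4), (8,1), (8,2), (8,3), (8,4), each with probability 1/32.
E[W + Z | W + Z > 8] = (9 + 9 + 10 + 9 + 10 + 11 + 9 + 10 + 11 + 12) / 10 = 10.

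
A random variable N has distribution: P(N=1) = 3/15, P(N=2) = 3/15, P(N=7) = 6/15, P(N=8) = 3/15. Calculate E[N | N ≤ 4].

P(N ≤ 4) = 2/5.
Σ over the event: 1·1/5 + 2·1/5 = 3/5.
E[N | N ≤ 4] = (3/5) / (2/5) = 3/2.

3/2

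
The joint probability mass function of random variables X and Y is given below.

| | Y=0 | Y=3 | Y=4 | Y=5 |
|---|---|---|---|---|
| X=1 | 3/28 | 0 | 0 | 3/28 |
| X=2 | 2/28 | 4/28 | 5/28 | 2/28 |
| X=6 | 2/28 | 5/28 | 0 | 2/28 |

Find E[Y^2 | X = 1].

P(X = 1) = 3/14.
Σ Y^2·P over the event = 0·(3/28) + 25·(3/28) = 75/28.
E[Y^2 | X = 1] = (75/28) / (3/14) = 25/2.

25/2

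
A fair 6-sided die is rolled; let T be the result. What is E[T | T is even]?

4

Given T is even, T is equally likely to be any of {2, 4, 6}.
E[T | T is even] = (2 + 4 + 6) / 3 = 4.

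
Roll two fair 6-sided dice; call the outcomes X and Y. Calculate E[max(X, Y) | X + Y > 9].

35/6

Outcomes with X + Y > 9: (4,6), (5,5), (5,6), (6,4), (6,5), (6,6), each with probability 1/36.
E[max(X, Y) | X + Y > 9] = (6 + 5 + 6 + 6 + 6 + 6) / 6 = 35/6.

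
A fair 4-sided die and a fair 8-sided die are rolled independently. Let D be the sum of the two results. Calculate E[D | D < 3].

P(D < 3) = 1/32.
Σ over the event: 2·1/32 = 1/16.
E[D | D < 3] = (1/16) / (1/32) = 2.

2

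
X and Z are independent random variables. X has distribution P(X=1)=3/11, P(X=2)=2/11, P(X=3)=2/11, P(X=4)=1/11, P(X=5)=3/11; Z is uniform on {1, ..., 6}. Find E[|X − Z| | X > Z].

44/21

P(X > Z) = 7/22.
Summing |X−Z|·P(x,y) over outcomes with X > Z gives 2/3.
E[|X − Z| | X > Z] = (2/3) / (7/22) = 44/21.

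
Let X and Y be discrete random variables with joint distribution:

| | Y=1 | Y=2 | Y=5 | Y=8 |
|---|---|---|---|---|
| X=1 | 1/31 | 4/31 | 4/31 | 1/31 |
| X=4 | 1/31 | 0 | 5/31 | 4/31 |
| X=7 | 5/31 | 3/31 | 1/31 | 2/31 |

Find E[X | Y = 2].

25/7

P(Y = 2) = 7/31.
Σ X·P over the event = 1·(4/31) + 7·(3/31) = 25/31.
E[X | Y = 2] = (25/31) / (7/31) = 25/7.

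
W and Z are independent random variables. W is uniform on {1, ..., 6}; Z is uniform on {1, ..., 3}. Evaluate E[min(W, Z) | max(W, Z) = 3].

P(max(W, Z) = 3) = 5/18.
Summing min(W,Z)·P(x,y) over outcomes with max(W, Z) = 3 gives 1/2.
E[min(W, Z) | max(W, Z) = 3] = (1/2) / (5/18) = 9/5.

9/5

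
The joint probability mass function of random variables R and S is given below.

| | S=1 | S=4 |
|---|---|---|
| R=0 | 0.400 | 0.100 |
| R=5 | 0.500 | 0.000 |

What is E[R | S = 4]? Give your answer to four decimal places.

P(S = 4) = 0.100.
Σ R·P over the event = 0·(0.100) = 0.000.
E[R | S = 4] = (0.000) / (0.100) = 0.0000.

0.0000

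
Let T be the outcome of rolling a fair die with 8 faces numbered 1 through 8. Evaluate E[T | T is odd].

Given T is odd, T is equally likely to be any of {1, 3, 5, 7}.
E[T | T is odd] = (1 + 3 + 5 + 7) / 4 = 4.

4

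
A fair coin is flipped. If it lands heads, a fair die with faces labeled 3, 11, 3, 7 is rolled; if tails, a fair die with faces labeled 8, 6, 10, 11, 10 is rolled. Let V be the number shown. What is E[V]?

E[V | heads] = (3+11+3+7)/4 = 6.
E[V | tails] = (8+6+10+11+10)/5 = 9.
By the law of total expectation,
E[V] = (1/2)·(6) + (1/2)·(9) = 15/2.

15/2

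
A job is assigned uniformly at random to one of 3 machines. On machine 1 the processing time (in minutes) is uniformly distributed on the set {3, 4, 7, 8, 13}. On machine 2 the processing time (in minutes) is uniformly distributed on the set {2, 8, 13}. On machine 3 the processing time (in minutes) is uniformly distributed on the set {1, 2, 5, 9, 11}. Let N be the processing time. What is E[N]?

304/45

E[N | machine 1] = (3+4+7+8+13)/5 = 7.
E[N | machine 2] = (2+8+13)/3 = 23/3.
E[N | machine 3] = (1+2+5+9+11)/5 = 28/5.
By the law of total expectation,
E[N] = (1/3)·(7) + (1/3)·(23/3) + (1/3)·(28/5) = 304/45.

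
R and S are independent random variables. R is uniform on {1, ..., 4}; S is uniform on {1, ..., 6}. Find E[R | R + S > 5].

P(R + S > 5) = 7/12.
Summing R·P(x,y) over outcomes with R + S > 5 gives 5/3.
E[R | R + S > 5] = (5/3) / (7/12) = 20/7.

20/7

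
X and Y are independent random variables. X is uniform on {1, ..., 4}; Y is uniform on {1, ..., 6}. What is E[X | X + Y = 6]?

Outcomes with X + Y = 6: (1,5), (2,4), (3,3), (4,2), each with probability 1/24.
E[X | X + Y = 6] = (1 + 2 + 3 + 4) / 4 = 5/2.

5/2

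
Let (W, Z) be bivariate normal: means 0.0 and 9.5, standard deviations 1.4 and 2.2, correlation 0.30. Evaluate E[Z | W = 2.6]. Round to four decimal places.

For a bivariate normal, E[Z | W=x] = μ_Z + ρ·(σ_Z/σ_W)·(x − μ_W).
E[Z | W=2.6] = 9.5 + (0.30)·(2.2/1.4)·(2.6 − (0.0)) = 9.5 + (0.47143)·(2.6) = 10.7257.

10.7257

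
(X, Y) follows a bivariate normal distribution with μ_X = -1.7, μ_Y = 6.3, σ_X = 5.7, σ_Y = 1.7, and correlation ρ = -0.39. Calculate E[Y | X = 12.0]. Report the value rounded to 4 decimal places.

4.7065

For a bivariate normal, E[Y | X=x] = μ_Y + ρ·(σ_Y/σ_X)·(x − μ_X).
E[Y | X=12.0] = 6.3 + (-0.39)·(1.7/5.7)·(12.0 − (-1.7)) = 6.3 + (-0.116316)·(13.7) = 4.7065.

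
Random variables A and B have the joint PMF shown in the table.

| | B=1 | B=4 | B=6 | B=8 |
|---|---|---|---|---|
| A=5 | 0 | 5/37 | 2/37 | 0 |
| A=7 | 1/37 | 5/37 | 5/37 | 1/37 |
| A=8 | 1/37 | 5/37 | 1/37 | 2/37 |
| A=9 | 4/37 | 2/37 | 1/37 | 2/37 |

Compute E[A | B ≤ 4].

P(B ≤ 4) = 23/37.
Summing A·P(A=x,B=y) over the conditioning event gives 169/37.
E[A | B ≤ 4] = (169/37) / (23/37) = 169/23.

169/23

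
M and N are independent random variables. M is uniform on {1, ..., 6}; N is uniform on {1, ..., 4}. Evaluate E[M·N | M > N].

P(M > N) = 7/12.
Summing MN·P(x,y) over outcomes with M > N gives 145/24.
E[M·N | M > N] = (145/24) / (7/12) = 145/14.

145/14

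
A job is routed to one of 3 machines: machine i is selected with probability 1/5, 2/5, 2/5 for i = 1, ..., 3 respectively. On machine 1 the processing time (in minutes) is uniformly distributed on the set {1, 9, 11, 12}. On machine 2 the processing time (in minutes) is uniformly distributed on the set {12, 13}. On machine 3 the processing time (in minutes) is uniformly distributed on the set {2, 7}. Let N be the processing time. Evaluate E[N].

E[N | machine 1] = (1+9+11+12)/4 = 33/4.
E[N | machine 2] = (12+13)/2 = 25/2.
E[N | machine 3] = (2+7)/2 = 9/2.
By the law of total expectation,
E[N] = (1/5)·(33/4) + (2/5)·(25/2) + (2/5)·(9/2) = 169/20.

169/20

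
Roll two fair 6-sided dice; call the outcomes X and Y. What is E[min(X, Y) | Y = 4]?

3

P(Y = 4) = 1/6.
Summing min(X,Y)·P(x,y) over outcomes with Y = 4 gives 1/2.
E[min(X, Y) | Y = 4] = (1/2) / (1/6) = 3.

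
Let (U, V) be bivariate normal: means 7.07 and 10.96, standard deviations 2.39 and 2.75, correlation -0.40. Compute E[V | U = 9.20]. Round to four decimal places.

The regression of V on U has slope ρ·σ_V/σ_U and passes through (μ_U, μ_V).
E[V | U=9.20] = 10.96 + (-0.40)·(2.75/2.39)·(9.20 − (7.07)) = 10.96 + (-0.46025)·(2.13) = 9.9797.

9.9797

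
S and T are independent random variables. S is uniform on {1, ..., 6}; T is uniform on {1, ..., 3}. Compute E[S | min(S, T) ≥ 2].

P(min(S, T) ≥ 2) = 5/9.
Summing S·P(x,y) over outcomes with min(S, T) ≥ 2 gives 20/9.
E[S | min(S, T) ≥ 2] = (20/9) / (5/9) = 4.

4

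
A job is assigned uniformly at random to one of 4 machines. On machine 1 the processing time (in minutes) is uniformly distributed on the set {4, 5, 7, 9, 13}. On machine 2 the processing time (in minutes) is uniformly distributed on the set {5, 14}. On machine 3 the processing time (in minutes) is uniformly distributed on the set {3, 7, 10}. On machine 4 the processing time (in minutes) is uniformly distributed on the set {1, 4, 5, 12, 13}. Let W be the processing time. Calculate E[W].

E[W | machine 1] = (4+5+7+9+13)/5 = 38/5.
E[W | machine 2] = (5+14)/2 = 19/2.
E[W | machine 3] = (3+7+10)/3 = 20/3.
E[W | machine 4] = (1+4+5+12+13)/5 = 7.
E[W] = (1/4)·(38/5) + (1/4)·(19/2) + (1/4)·(20/3) + (1/4)·(7) = 923/120.

923/120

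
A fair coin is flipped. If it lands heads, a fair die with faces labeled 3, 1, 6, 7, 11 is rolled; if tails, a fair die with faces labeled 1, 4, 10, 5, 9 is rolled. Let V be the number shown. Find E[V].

57/10

E[V | heads] = (3+1+6+7+11)/5 = 28/5.
E[V | tails] = (1+4+10+5+9)/5 = 29/5.
E[V] = (1/2)·(28/5) + (1/2)·(29/5) = 57/10.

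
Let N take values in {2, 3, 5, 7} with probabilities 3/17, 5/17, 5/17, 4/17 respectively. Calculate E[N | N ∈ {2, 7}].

34/7

P(N ∈ {2, 7}) = 7/17.
Σ over the event: 2·3/17 + 7·4/17 = 2.
E[N | N ∈ {2, 7}] = (2) / (7/17) = 34/7.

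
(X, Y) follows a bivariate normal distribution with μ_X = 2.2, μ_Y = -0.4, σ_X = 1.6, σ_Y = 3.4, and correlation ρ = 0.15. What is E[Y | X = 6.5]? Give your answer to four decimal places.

0.9706

For a bivariate normal, E[Y | X=x] = μ_Y + ρ·(σ_Y/σ_X)·(x − μ_X).
E[Y | X=6.5] = -0.4 + (0.15)·(3.4/1.6)·(6.5 − (2.2)) = -0.4 + (0.31875)·(4.3) = 0.9706.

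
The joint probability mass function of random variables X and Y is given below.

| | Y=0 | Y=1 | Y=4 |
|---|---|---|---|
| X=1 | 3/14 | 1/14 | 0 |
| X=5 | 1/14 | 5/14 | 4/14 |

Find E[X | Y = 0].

P(Y = 0) = 2/7.
Summing X·P(X=x,Y=y) over the conditioning event gives 4/7.
E[X | Y = 0] = (4/7) / (2/7) = 2.

2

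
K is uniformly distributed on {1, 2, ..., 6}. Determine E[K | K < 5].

5/2

Given K < 5, K is equally likely to be any of {1, 2, 3, 4}.
E[K | K < 5] = (1 + 2 + 3 + 4) / 4 = 5/2.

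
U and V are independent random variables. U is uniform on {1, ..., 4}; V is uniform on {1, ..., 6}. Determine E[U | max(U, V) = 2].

P(max(U, V) = 2) = 1/8.
Summing U·P(x,y) over outcomes with max(U, V) = 2 gives 5/24.
E[U | max(U, V) = 2] = (5/24) / (1/8) = 5/3.

5/3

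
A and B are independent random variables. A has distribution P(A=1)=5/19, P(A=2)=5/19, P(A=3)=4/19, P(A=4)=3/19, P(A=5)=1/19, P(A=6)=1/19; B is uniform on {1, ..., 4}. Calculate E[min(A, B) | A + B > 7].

P(A + B > 7) = 2/19.
Summing min(A,B)·P(x,y) over outcomes with A + B > 7 gives 7/19.
E[min(A, B) | A + B > 7] = (7/19) / (2/19) = 7/2.

7/2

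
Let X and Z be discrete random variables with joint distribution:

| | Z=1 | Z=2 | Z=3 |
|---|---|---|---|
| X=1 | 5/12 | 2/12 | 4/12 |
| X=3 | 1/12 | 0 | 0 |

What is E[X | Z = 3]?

P(Z = 3) = 1/3.
Summing X·P(X=x,Z=y) over the conditioning event gives 1/3.
E[X | Z = 3] = (1/3) / (1/3) = 1.

1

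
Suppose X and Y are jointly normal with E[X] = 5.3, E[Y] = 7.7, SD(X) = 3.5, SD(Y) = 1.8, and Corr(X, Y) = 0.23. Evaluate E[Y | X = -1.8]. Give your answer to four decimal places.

6.8602

For a bivariate normal, E[Y | X=x] = μ_Y + ρ·(σ_Y/σ_X)·(x − μ_X).
E[Y | X=-1.8] = 7.7 + (0.23)·(1.8/3.5)·(-1.8 − (5.3)) = 7.7 + (0.118286)·(-7.1) = 6.8602.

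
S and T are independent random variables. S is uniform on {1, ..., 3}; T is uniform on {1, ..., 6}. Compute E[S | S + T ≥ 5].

P(S + T ≥ 5) = 2/3.
Summing S·P(x,y) over outcomes with S + T ≥ 5 gives 13/9.
E[S | S + T ≥ 5] = (13/9) / (2/3) = 13/6.

13/6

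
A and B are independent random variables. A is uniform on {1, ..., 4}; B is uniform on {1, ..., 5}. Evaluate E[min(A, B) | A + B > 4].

P(A + B > 4) = 7/10.
Summing min(A,B)·P(x,y) over outcomes with A + B > 4 gives 33/20.
E[min(A, B) | A + B > 4] = (33/20) / (7/10) = 33/14.

33/14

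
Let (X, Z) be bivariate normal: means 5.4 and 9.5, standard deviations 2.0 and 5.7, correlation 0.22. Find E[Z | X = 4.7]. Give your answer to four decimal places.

9.0611

For a bivariate normal, E[Z | X=x] = μ_Z + ρ·(σ_Z/σ_X)·(x − μ_X).
E[Z | X=4.7] = 9.5 + (0.22)·(5.7/2.0)·(4.7 − (5.4)) = 9.5 + (0.627)·(-0.7) = 9.0611.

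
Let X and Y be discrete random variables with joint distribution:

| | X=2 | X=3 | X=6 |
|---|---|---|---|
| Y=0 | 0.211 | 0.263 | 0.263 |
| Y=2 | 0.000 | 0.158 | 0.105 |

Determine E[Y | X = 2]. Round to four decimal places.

0.0000

P(X = 2) = 0.211.
Σ Y·P over the event = 0·(0.211) = 0.000.
E[Y | X = 2] = (0.000) / (0.211) = 0.0000.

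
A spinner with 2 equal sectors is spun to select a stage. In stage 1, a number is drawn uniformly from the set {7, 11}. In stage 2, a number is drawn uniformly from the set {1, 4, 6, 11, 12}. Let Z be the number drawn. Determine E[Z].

79/10

E[Z | stage 1] = (7+11)/2 = 9.
E[Z | stage 2] = (1+4+6+11+12)/5 = 34/5.
E[Z] = (1/2)·(9) + (1/2)·(34/5) = 79/10.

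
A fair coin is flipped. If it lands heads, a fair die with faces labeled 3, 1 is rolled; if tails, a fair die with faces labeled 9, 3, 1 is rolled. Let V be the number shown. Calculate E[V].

E[V | heads] = (3+1)/2 = 2.
E[V | tails] = (9+3+1)/3 = 13/3.
E[V] = (1/2)·(2) + (1/2)·(13/3) = 19/6.

19/6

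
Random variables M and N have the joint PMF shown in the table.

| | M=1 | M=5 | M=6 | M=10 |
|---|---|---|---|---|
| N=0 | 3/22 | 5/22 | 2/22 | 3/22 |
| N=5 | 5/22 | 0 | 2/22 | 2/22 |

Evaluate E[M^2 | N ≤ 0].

500/13

P(N ≤ 0) = 13/22.
Σ M^2·P over the event = 1·(3/22) + 25·(5/22) + 36·(2/22) + 100·(3/22) = 250/11.
E[M^2 | N ≤ 0] = (250/11) / (13/22) = 500/13.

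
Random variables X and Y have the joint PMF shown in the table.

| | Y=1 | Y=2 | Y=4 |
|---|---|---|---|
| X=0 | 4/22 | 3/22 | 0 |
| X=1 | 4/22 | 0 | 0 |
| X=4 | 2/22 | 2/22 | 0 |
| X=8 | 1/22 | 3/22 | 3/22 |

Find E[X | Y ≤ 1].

P(Y ≤ 1) = 1/2.
Σ X·P over the event = 0·(4/22) + 1·(4/22) + 4·(2/22) + 8·(1/22) = 10/11.
E[X | Y ≤ 1] = (10/11) / (1/2) = 20/11.

20/11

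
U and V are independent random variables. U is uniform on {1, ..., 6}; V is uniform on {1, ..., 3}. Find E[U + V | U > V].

25/4

P(U > V) = 2/3.
Summing (U+V)·P(x,y) over outcomes with U > V gives 25/6.
E[U + V | U > V] = (25/6) / (2/3) = 25/4.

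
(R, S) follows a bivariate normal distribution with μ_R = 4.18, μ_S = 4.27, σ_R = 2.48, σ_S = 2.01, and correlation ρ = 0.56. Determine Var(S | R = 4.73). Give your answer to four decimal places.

2.7731

Var(S | R=x) = (1 − ρ²)·σ_S².
Var(S | R=4.73) = (2.01)²·(1 − (0.56)²) = 4.0401·0.6864 = 2.7731.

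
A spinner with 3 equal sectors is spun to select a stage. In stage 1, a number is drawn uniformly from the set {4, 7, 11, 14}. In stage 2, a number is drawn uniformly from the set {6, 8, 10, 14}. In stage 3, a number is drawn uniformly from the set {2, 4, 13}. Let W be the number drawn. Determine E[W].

149/18

E[W | stage 1] = (4+7+11+14)/4 = 9.
E[W | stage 2] = (6+8+10+14)/4 = 19/2.
E[W | stage 3] = (2+4+13)/3 = 19/3.
E[W] = (1/3)·(9) + (1/3)·(19/2) + (1/3)·(19/3) = 149/18.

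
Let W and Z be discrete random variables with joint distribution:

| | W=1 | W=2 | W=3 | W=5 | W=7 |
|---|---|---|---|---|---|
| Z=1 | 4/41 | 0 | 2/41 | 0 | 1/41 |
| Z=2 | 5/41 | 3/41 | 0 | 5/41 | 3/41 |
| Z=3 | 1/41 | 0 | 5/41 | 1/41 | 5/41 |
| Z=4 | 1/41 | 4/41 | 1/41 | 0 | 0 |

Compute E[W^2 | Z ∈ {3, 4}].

19

P(Z ∈ {3, 4}) = 18/41.
Summing W^2·P(W=x,Z=y) over the conditioning event gives 342/41.
E[W^2 | Z ∈ {3, 4}] = (342/41) / (18/41) = 19.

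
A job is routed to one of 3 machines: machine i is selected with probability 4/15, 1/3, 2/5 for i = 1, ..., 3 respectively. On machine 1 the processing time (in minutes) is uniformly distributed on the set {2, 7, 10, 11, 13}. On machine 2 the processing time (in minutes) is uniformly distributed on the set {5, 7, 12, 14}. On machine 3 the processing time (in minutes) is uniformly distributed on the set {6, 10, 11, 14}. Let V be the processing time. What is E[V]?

E[V | machine 1] = (2+7+10+11+13)/5 = 43/5.
E[V | machine 2] = (5+7+12+14)/4 = 19/2.
E[V | machine 3] = (6+10+11+14)/4 = 41/4.
By the law of total expectation,
E[V] = (4/15)·(43/5) + (1/3)·(19/2) + (2/5)·(41/4) = 239/25.

239/25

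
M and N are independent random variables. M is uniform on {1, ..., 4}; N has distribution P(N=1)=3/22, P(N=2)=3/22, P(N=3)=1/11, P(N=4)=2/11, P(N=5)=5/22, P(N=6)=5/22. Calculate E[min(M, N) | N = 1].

P(N = 1) = 3/22.
Summing min(M,N)·P(x,y) over outcomes with N = 1 gives 3/22.
E[min(M, N) | N = 1] = (3/22) / (3/22) = 1.

1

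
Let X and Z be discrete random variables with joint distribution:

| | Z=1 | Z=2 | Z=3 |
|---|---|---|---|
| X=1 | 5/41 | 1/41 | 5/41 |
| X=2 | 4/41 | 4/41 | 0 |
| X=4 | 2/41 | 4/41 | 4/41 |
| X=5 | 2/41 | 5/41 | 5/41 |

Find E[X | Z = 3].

P(Z = 3) = 14/41.
Σ X·P over the event = 1·(5/41) + 4·(4/41) + 5·(5/41) = 46/41.
E[X | Z = 3] = (46/41) / (14/41) = 23/7.

23/7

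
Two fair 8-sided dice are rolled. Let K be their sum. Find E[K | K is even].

9

P(K is even) = 1/2.
Σ over the event: 2·1/64 + 4·3/64 + 6·5/64 + 8·7/64 + 10·7/64 + 12·5/64 + 14·3/64 + 16·1/64 = 9/2.
E[K | K is even] = (9/2) / (1/2) = 9.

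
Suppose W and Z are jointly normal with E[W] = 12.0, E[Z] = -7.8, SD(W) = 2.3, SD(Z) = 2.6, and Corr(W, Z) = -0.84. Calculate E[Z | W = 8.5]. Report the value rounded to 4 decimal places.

The regression of Z on W has slope ρ·σ_Z/σ_W and passes through (μ_W, μ_Z).
E[Z | W=8.5] = -7.8 + (-0.84)·(2.6/2.3)·(8.5 − (12.0)) = -7.8 + (-0.94957)·(-3.5) = -4.4765.

-4.4765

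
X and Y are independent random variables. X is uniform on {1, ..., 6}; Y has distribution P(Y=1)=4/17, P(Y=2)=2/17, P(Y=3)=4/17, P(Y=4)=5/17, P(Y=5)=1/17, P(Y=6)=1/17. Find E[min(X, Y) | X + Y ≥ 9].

4

P(X + Y ≥ 9) = 7/34.
Summing min(X,Y)·P(x,y) over outcomes with X + Y ≥ 9 gives 14/17.
E[min(X, Y) | X + Y ≥ 9] = (14/17) / (7/34) = 4.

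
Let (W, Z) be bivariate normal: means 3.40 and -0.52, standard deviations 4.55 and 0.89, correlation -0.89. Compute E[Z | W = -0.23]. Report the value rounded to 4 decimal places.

0.1119

For a bivariate normal, E[Z | W=x] = μ_Z + ρ·(σ_Z/σ_W)·(x − μ_W).
E[Z | W=-0.23] = -0.52 + (-0.89)·(0.89/4.55)·(-0.23 − (3.40)) = -0.52 + (-0.17409)·(-3.63) = 0.1119.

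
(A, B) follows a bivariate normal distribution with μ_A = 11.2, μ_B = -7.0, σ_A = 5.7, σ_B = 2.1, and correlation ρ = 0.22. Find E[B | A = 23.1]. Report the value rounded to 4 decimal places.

The regression of B on A has slope ρ·σ_B/σ_A and passes through (μ_A, μ_B).
E[B | A=23.1] = -7.0 + (0.22)·(2.1/5.7)·(23.1 − (11.2)) = -7.0 + (0.081053)·(11.9) = -6.0355.

-6.0355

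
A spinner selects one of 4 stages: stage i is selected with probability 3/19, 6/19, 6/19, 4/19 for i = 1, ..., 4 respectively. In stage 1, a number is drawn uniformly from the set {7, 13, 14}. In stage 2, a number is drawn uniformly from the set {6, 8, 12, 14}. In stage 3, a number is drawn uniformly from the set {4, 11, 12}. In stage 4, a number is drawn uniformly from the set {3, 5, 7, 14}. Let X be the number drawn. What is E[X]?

E[X | stage 1] = (7+13+14)/3 = 34/3.
E[X | stage 2] = (6+8+12+14)/4 = 10.
E[X | stage 3] = (4+11+12)/3 = 9.
E[X | stage 4] = (3+5+7+14)/4 = 29/4.
E[X] = (3/19)·(34/3) + (6/19)·(10) + (6/19)·(9) + (4/19)·(29/4) = 177/19.

177/19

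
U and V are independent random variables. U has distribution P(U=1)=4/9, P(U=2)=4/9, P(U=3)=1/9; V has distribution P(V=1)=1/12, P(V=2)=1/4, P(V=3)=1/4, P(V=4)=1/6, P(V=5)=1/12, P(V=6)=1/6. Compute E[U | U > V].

5/2

P(U > V) = 2/27.
Summing U·P(x,y) over outcomes with U > V gives 5/27.
E[U | U > V] = (5/27) / (2/27) = 5/2.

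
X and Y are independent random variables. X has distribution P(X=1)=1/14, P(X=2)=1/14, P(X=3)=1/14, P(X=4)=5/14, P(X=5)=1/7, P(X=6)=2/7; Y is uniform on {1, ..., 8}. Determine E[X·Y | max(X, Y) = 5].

140/9

P(max(X, Y) = 5) = 9/56.
Summing XY·P(x,y) over outcomes with max(X, Y) = 5 gives 5/2.
E[X·Y | max(X, Y) = 5] = (5/2) / (9/56) = 140/9.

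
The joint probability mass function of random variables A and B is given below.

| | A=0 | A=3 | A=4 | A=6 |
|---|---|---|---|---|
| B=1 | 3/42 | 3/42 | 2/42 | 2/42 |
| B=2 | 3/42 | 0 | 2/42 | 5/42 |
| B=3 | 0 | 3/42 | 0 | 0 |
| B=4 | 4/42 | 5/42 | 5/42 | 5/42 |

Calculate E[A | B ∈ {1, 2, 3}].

76/23

P(B ∈ {1, 2, 3}) = 23/42.
Σ A·P over the event = 0·(3/42) + 0·(3/42) + 3·(3/42) + 3·(3/42) + 4·(2/42) + 4·(2/42) + 6·(2/42) + 6·(5/42) = 38/21.
E[A | B ∈ {1, 2, 3}] = (38/21) / (23/42) = 76/23.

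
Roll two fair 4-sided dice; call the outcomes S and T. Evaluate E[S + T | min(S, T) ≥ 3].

7

Outcomes with min(S, T) ≥ 3: (3,3), (3,4), (4,3), (4,4), each with probability 1/16.
E[S + T | min(S, T) ≥ 3] = (6 + 7 + 7 + 8) / 4 = 7.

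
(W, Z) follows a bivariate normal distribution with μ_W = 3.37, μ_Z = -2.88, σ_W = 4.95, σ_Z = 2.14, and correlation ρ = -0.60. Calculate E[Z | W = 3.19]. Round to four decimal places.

For a bivariate normal, E[Z | W=x] = μ_Z + ρ·(σ_Z/σ_W)·(x − μ_W).
E[Z | W=3.19] = -2.88 + (-0.60)·(2.14/4.95)·(3.19 − (3.37)) = -2.88 + (-0.25939)·(-0.18) = -2.8333.

-2.8333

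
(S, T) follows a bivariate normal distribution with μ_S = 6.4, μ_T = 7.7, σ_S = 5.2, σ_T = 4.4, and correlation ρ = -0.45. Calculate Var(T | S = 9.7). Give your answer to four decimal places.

15.4396

Var(T | S=x) = (1 − ρ²)·σ_T².
Var(T | S=9.7) = (4.4)²·(1 − (-0.45)²) = 19.36·0.7975 = 15.4396.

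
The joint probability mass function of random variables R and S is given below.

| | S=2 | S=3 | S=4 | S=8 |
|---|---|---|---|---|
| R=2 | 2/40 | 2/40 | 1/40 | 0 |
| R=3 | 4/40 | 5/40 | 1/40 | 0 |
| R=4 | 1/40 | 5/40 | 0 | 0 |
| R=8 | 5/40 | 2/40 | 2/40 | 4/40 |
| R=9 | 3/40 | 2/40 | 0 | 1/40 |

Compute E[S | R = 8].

56/13

P(R = 8) = 13/40.
Σ S·P over the event = 2·(5/40) + 3·(2/40) + 4·(2/40) + 8·(4/40) = 7/5.
E[S | R = 8] = (7/5) / (13/40) = 56/13.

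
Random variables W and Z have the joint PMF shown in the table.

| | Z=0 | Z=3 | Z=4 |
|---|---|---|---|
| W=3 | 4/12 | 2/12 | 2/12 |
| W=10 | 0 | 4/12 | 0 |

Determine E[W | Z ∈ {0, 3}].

P(Z ∈ {0, 3}) = 5/6.
Σ W·P over the event = 3·(4/12) + 3·(2/12) + 10·(4/12) = 29/6.
E[W | Z ∈ {0, 3}] = (29/6) / (5/6) = 29/5.

29/5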